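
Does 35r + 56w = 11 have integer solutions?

Step 1: Compute gcd(35, 56).
gcd(35, 56) = 7

Step 2: Check divisibility.
Does 7 divide 11? 11 = 7 x 1 + 4, so no.

By the theorem on linear Diophantine equations, 35r + 56w = 11 has integer solutions if and only if gcd(35, 56) divides 11. Since 7 does not divide 11, no solutions exist.

No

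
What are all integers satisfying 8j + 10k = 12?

Step 1: Compute gcd(8, 10) = 2.
Since 2 divides 12, solutions exist.

Step 2: Find a particular solution using extended Euclidean algorithm.
We get j₀ = -6, k₀ = 6.
Check: 8*-6 + 10*6 = 12 = 12 ✓

Step 3: Write the general solution.
j = -6 + (10/2)t = -6 + 5t
k = 6 - (8/2)t = 6 - 4t
for any integer t.

j = -6 + 5t, k = 6 - 4t for integer t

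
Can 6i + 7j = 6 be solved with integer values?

Step 1: Compute gcd(6, 7).
gcd(6, 7) = 1

Step 2: Check divisibility.
Does 1 divide 6? 6 = 1 x 6, so yes.

By the theorem on linear Diophantine equations, 6i + 7j = 6 has integer solutions if and only if gcd(6, 7) divides 6. Since 1 | 6, solutions exist.

Yes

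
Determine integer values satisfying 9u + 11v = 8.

Step 1: Check solvability.
gcd(9, 11) = 1
Since 1 divides 8, solutions exist.

Step 2: Apply extended Euclidean algorithm to find gcd.
We find integers such that 9*x0 + 11*y0 = 1

Step 3: Scale the particular solution.
Multiply by 8/1 = 8:
u = 40, v = -32

Step 4: Verify.
9*(40) + 11*(-32) = 8 = 8 ✓

u = 40, v = -32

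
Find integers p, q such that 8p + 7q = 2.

Step 1: Check solvability.
gcd(8, 7) = 1
Since 1 divides 2, solutions exist.

Step 2: Apply extended Euclidean algorithm to find gcd.
We find integers such that 8*x0 + 7*y0 = 1

Step 3: Scale the particular solution.
Multiply by 2/1 = 2:
p = 2, q = -2

Step 4: Verify.
8*(2) + 7*(-2) = 2 = 2 ✓

p = 2, q = -2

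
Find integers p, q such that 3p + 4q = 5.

Step 1: Check solvability.
gcd(3, 4) = 1
Since 1 divides 5, solutions exist.

Step 2: Apply extended Euclidean algorithm to find gcd.
We find integers such that 3*x0 + 4*y0 = 1

Step 3: Scale the particular solution.
Multiply by 5/1 = 5:
p = -5, q = 5

Step 4: Verify.
3*(-5) + 4*(5) = 5 = 5 ✓

p = -5, q = 5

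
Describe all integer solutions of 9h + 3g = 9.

Step 1: Compute gcd(9, 3) = 3.
Since 3 divides 9, solutions exist.

Step 2: Find a particular solution using extended Euclidean algorithm.
We get h₀ = 0, g₀ = 3.
Check: 9*0 + 3*3 = 9 = 9 ✓

Step 3: Write the general solution.
h = 0 + (3/3)t = 0 + 1t
g = 3 - (9/3)t = 3 - 3t
for any integer t.

h = 0 + 1t, g = 3 - 3t for integer t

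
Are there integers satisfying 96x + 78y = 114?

Step 1: Compute gcd(96, 78).
gcd(96, 78) = 6

Step 2: Check divisibility.
Does 6 divide 114? 114 = 6 x 19, so yes.

By the theorem on linear Diophantine equations, 96x + 78y = 114 has integer solutions if and only if gcd(96, 78) divides 114. Since 6 | 114, solutions exist.

Yes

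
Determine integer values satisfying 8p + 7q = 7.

Step 1: Check solvability.
gcd(8, 7) = 1
Since 1 divides 7, solutions exist.

Step 2: Apply extended Euclidean algorithm to find gcd.
We find integers such that 8*x0 + 7*y0 = 1

Step 3: Scale the particular solution.
Multiply by 7/1 = 7:
p = 7, q = -7

Step 4: Verify.
8*(7) + 7*(-7) = 7 = 7 ✓

p = 7, q = -7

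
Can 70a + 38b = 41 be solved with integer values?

Step 1: Compute gcd(70, 38).
gcd(70, 38) = 2

Step 2: Check divisibility.
Does 2 divide 41? 41 = 2 x 20 + 1, so no.

By the theorem on linear Diophantine equations, 70a + 38b = 41 has integer solutions if and only if gcd(70, 38) divides 41. Since 2 does not divide 41, no solutions exist.

No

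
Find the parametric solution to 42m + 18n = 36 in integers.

Step 1: Compute gcd(42, 18) = 6.
Since 6 divides 36, solutions exist.

Step 2: Find a particular solution using extended Euclidean algorithm.
We get m₀ = 6, n₀ = -12.
Check: 42*6 + 18*-12 = 36 = 36 ✓

Step 3: Write the general solution.
m = 6 + (18/6)t = 6 + 3t
n = -12 - (42/6)t = -12 - 7t
for any integer t.

m = 6 + 3t, n = -12 - 7t for integer t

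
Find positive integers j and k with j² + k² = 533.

We need to find integers j, k > 0 such that j² + k² = 533.
Trying j = 2: k² = 533 - 2² = 533 - 4 = 529
k = 23
Check: 2² + 23² = 4 + 529 = 533 ✓

533 = 2² + 23²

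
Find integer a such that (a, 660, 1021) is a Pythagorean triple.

a² = c² - b² = 1021² - 660² = 1042441 - 435600 = 606841
a = sqrt(606841) = 779

779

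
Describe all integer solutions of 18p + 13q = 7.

Step 1: Compute gcd(18, 13) = 1.
Since 1 divides 7, solutions exist.

Step 2: Find a particular solution using extended Euclidean algorithm.
We get p₀ = -35, q₀ = 49.
Check: 18*-35 + 13*49 = 7 = 7 ✓

Step 3: Write the general solution.
p = -35 + (13/1)t = -35 + 13t
q = 49 - (18/1)t = 49 - 18t
for any integer t.

p = -35 + 13t, q = 49 - 18t for integer t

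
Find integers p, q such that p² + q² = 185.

We need to find integers p, q > 0 such that p² + q² = 185.
Trying p = 4: q² = 185 - 4² = 185 - 16 = 169
q = 13
Check: 4² + 13² = 16 + 169 = 185 ✓

185 = 4² + 13²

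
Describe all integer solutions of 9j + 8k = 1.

Step 1: Compute gcd(9, 8) = 1.
Since 1 divides 1, solutions exist.

Step 2: Find a particular solution using extended Euclidean algorithm.
We get j₀ = 1, k₀ = -1.
Check: 9*1 + 8*-1 = 1 = 1 ✓

Step 3: Write the general solution.
j = 1 + (8/1)t = 1 + 8t
k = -1 - (9/1)t = -1 - 9t
for any integer t.

j = 1 + 8t, k = -1 - 9t for integer t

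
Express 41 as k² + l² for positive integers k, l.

We need to find integers k, l > 0 such that k² + l² = 41.
Trying k = 4: l² = 41 - 4² = 41 - 16 = 25
l = 5
Check: 4² + 5² = 16 + 25 = 41 ✓

41 = 4² + 5²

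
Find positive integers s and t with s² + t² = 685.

We need to find integers s, t > 0 such that s² + t² = 685.
Trying s = 3: t² = 685 - 3² = 685 - 9 = 676
t = 26
Check: 3² + 26² = 9 + 676 = 685 ✓

685 = 3² + 26²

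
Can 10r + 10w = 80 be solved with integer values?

Step 1: Compute gcd(10, 10).
gcd(10, 10) = 10

Step 2: Check divisibility.
Does 10 divide 80? 80 = 10 x 8, so yes.

By the theorem on linear Diophantine equations, 10r + 10w = 80 has integer solutions if and only if gcd(10, 10) divides 80. Since 10 | 80, solutions exist.

Yes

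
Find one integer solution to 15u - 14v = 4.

Step 1: Check solvability.
gcd(15, 14) = 1
Since 1 divides 4, solutions exist.

Step 2: Apply extended Euclidean algorithm to find gcd.
We find integers such that 15*x0 + 14*y0 = 1

Step 3: Scale the particular solution.
Multiply by 4/1 = 4:
u = 4, v = 4

Step 4: Verify.
15*(4) - 14*(4) = 4 = 4 ✓

u = 4, v = 4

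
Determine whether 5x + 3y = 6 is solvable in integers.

Step 1: Compute gcd(5, 3).
gcd(5, 3) = 1

Step 2: Check divisibility.
Does 1 divide 6? 6 = 1 x 6, so yes.

By the theorem on linear Diophantine equations, 5x + 3y = 6 has integer solutions if and only if gcd(5, 3) divides 6. Since 1 | 6, solutions exist.

Yes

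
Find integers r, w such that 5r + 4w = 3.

Step 1: Check solvability.
gcd(5, 4) = 1
Since 1 divides 3, solutions exist.

Step 2: Apply extended Euclidean algorithm to find gcd.
We find integers such that 5*x0 + 4*y0 = 1

Step 3: Scale the particular solution.
Multiply by 3/1 = 3:
r = 3, w = -3

Step 4: Verify.
5*(3) + 4*(-3) = 3 = 3 ✓

r = 3, w = -3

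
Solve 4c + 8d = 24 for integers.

Step 1: Check solvability.
gcd(4, 8) = 4
Since 4 divides 24, solutions exist.

Step 2: Apply extended Euclidean algorithm to find gcd.
We find integers such that 4*x0 + 8*y0 = 4

Step 3: Scale the particular solution.
Multiply by 24/4 = 6:
c = 6, d = 0

Step 4: Verify.
4*(6) + 8*(0) = 24 = 24 ✓

c = 6, d = 0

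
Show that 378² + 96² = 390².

Compute a² + b²:
378² + 96² = 142884 + 9216 = 152100
Compute c²:
390² = 152100
Since 152100 = 152100, it is a Pythagorean triple.

Yes, it is a Pythagorean triple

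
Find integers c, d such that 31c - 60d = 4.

Step 1: Check solvability.
gcd(31, 60) = 1
Since 1 divides 4, solutions exist.

Step 2: Apply extended Euclidean algorithm to find gcd.
We find integers such that 31*x0 + 60*y0 = 1

Step 3: Scale the particular solution.
Multiply by 4/1 = 4:
c = -116, d = -60

Step 4: Verify.
31*(-116) - 60*(-60) = 4 = 4 ✓

c = -116, d = -60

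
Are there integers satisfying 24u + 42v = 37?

Step 1: Compute gcd(24, 42).
gcd(24, 42) = 6

Step 2: Check divisibility.
Does 6 divide 37? 37 = 6 x 6 + 1, so no.

By the theorem on linear Diophantine equations, 24u + 42v = 37 has integer solutions if and only if gcd(24, 42) divides 37. Since 6 does not divide 37, no solutions exist.

No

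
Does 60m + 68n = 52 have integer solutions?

Step 1: Compute gcd(60, 68).
gcd(60, 68) = 4

Step 2: Check divisibility.
Does 4 divide 52? 52 = 4 x 13, so yes.

By the theorem on linear Diophantine equations, 60m + 68n = 52 has integer solutions if and only if gcd(60, 68) divides 52. Since 4 | 52, solutions exist.

Yes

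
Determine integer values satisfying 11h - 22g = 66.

Step 1: Check solvability.
gcd(11, 22) = 11
Since 11 divides 66, solutions exist.

Step 2: Apply extended Euclidean algorithm to find gcd.
We find integers such that 11*x0 + 22*y0 = 11

Step 3: Scale the particular solution.
Multiply by 66/11 = 6:
h = 6, g = 0

Step 4: Verify.
11*(6) - 22*(0) = 66 = 66 ✓

h = 6, g = 0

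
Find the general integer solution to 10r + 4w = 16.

Step 1: Compute gcd(10, 4) = 2.
Since 2 divides 16, solutions exist.

Step 2: Find a particular solution using extended Euclidean algorithm.
We get r₀ = 8, w₀ = -16.
Check: 10*8 + 4*-16 = 16 = 16 ✓

Step 3: Write the general solution.
r = 8 + (4/2)t = 8 + 2t
w = -16 - (10/2)t = -16 - 5t
for any integer t.

r = 8 + 2t, w = -16 - 5t for integer t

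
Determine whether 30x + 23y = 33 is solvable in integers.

Step 1: Compute gcd(30, 23).
gcd(30, 23) = 1

Step 2: Check divisibility.
Does 1 divide 33? 33 = 1 x 33, so yes.

By the theorem on linear Diophantine equations, 30x + 23y = 33 has integer solutions if and only if gcd(30, 23) divides 33. Since 1 | 33, solutions exist.

Yes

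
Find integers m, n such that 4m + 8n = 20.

Step 1: Check solvability.
gcd(4, 8) = 4
Since 4 divides 20, solutions exist.

Step 2: Apply extended Euclidean algorithm to find gcd.
We find integers such that 4*x0 + 8*y0 = 4

Step 3: Scale the particular solution.
Multiply by 20/4 = 5:
m = 5, n = 0

Step 4: Verify.
4*(5) + 8*(0) = 20 = 20 ✓

m = 5, n = 0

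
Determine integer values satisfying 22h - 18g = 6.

Step 1: Check solvability.
gcd(22, 18) = 2
Since 2 divides 6, solutions exist.

Step 2: Apply extended Euclidean algorithm to find gcd.
We find integers such that 22*x0 + 18*y0 = 2

Step 3: Scale the particular solution.
Multiply by 6/2 = 3:
h = -12, g = -15

Step 4: Verify.
22*(-12) - 18*(-15) = 6 = 6 ✓

h = -12, g = -15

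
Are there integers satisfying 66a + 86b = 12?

Step 1: Compute gcd(66, 86).
gcd(66, 86) = 2

Step 2: Check divisibility.
Does 2 divide 12? 12 = 2 x 6, so yes.

By the theorem on linear Diophantine equations, 66a + 86b = 12 has integer solutions if and only if gcd(66, 86) divides 12. Since 2 | 12, solutions exist.

Yes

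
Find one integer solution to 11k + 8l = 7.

Step 1: Check solvability.
gcd(11, 8) = 1
Since 1 divides 7, solutions exist.

Step 2: Apply extended Euclidean algorithm to find gcd.
We find integers such that 11*x0 + 8*y0 = 1

Step 3: Scale the particular solution.
Multiply by 7/1 = 7:
k = 21, l = -28

Step 4: Verify.
11*(21) + 8*(-28) = 7 = 7 ✓

k = 21, l = -28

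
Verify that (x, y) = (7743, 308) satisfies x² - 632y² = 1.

Compute x² = 7743² = 59954049
Compute 632y² = 632·308² = 632·94864 = 59954048
x² - 632y² = 59954049 - 59954048 = 1
Since this equals 1, (7743, 308) is a solution.

Yes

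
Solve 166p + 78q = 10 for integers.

Step 1: Check solvability.
gcd(166, 78) = 2
Since 2 divides 10, solutions exist.

Step 2: Apply extended Euclidean algorithm to find gcd.
We find integers such that 166*x0 + 78*y0 = 2

Step 3: Scale the particular solution.
Multiply by 10/2 = 5:
p = 40, q = -85

Step 4: Verify.
166*(40) + 78*(-85) = 10 = 10 ✓

p = 40, q = -85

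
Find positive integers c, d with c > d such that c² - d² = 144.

Factor: c² - d² = (c+d)(c-d) = 144.
We need two factors of 144 with the same parity.
Use c+d = 72 and c-d = 2 (product 72·2 = 144).
Adding: 2c = 74, so c = 37.
Subtracting: 2d = 70, so d = 35.
Check: 37² - 35² = 1369 - 1225 = 144 ✓

c = 37, d = 35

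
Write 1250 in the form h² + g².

We need to find integers h, g > 0 such that h² + g² = 1250.
Trying h = 5: g² = 1250 - 5² = 1250 - 25 = 1225
g = 35
Check: 5² + 35² = 25 + 1225 = 1250 ✓

1250 = 5² + 35²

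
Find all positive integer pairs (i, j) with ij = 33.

The positive divisors of 33 are: 1, 3, 11, 33.
Each divisor d gives the pair (d, 33/d):
(1, 33), (3, 11), (11, 3), (33, 1)

(1, 33), (3, 11), (11, 3), (33, 1)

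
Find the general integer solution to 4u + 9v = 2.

Step 1: Compute gcd(4, 9) = 1.
Since 1 divides 2, solutions exist.

Step 2: Find a particular solution using extended Euclidean algorithm.
We get u₀ = -4, v₀ = 2.
Check: 4*-4 + 9*2 = 2 = 2 ✓

Step 3: Write the general solution.
u = -4 + (9/1)t = -4 + 9t
v = 2 - (4/1)t = 2 - 4t
for any integer t.

u = -4 + 9t, v = 2 - 4t for integer t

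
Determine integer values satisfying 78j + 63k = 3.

Step 1: Check solvability.
gcd(78, 63) = 3
Since 3 divides 3, solutions exist.

Step 2: Apply extended Euclidean algorithm to find gcd.
We find integers such that 78*x0 + 63*y0 = 3

Step 3: Scale the particular solution.
Multiply by 3/3 = 1:
j = -4, k = 5

Step 4: Verify.
78*(-4) + 63*(5) = 3 = 3 ✓

j = -4, k = 5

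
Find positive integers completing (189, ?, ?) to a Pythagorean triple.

We need the other leg and hypotenuse such that 189² + x² = c².
Take x = 340, c = 389: 189² + 340² = 35721 + 115600 = 151321 = 389² ✓
Triple: (189, 340, 389)

(189, 340, 389)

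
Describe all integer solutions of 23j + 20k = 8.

Step 1: Compute gcd(23, 20) = 1.
Since 1 divides 8, solutions exist.

Step 2: Find a particular solution using extended Euclidean algorithm.
We get j₀ = 56, k₀ = -64.
Check: 23*56 + 20*-64 = 8 = 8 ✓

Step 3: Write the general solution.
j = 56 + (20/1)t = 56 + 20t
k = -64 - (23/1)t = -64 - 23t
for any integer t.

j = 56 + 20t, k = -64 - 23t for integer t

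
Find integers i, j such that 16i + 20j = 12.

Step 1: Check solvability.
gcd(16, 20) = 4
Since 4 divides 12, solutions exist.

Step 2: Apply extended Euclidean algorithm to find gcd.
We find integers such that 16*x0 + 20*y0 = 4

Step 3: Scale the particular solution.
Multiply by 12/4 = 3:
i = -3, j = 3

Step 4: Verify.
16*(-3) + 20*(3) = 12 = 12 ✓

i = -3, j = 3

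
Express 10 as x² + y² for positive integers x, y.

We need to find integers x, y > 0 such that x² + y² = 10.
Trying x = 1: y² = 10 - 1² = 10 - 1 = 9
y = 3
Check: 1² + 3² = 1 + 9 = 10 ✓

10 = 1² + 3²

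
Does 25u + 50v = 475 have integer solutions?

Step 1: Compute gcd(25, 50).
gcd(25, 50) = 25

Step 2: Check divisibility.
Does 25 divide 475? 475 = 25 x 19, so yes.

By the theorem on linear Diophantine equations, 25u + 50v = 475 has integer solutions if and only if gcd(25, 50) divides 475. Since 25 | 475, solutions exist.

Yes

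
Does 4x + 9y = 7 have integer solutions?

Step 1: Compute gcd(4, 9).
gcd(4, 9) = 1

Step 2: Check divisibility.
Does 1 divide 7? 7 = 1 x 7, so yes.

By the theorem on linear Diophantine equations, 4x + 9y = 7 has integer solutions if and only if gcd(4, 9) divides 7. Since 1 | 7, solutions exist.

Yes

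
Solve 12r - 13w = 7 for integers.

Step 1: Check solvability.
gcd(12, 13) = 1
Since 1 divides 7, solutions exist.

Step 2: Apply extended Euclidean algorithm to find gcd.
We find integers such that 12*x0 + 13*y0 = 1

Step 3: Scale the particular solution.
Multiply by 7/1 = 7:
r = -7, w = -7

Step 4: Verify.
12*(-7) - 13*(-7) = 7 = 7 ✓

r = -7, w = -7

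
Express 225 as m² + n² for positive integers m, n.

We need to find integers m, n > 0 such that m² + n² = 225.
Trying m = 9: n² = 225 - 9² = 225 - 81 = 144
n = 12
Check: 9² + 12² = 81 + 144 = 225 ✓

225 = 9² + 12²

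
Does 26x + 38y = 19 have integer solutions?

Step 1: Compute gcd(26, 38).
gcd(26, 38) = 2

Step 2: Check divisibility.
Does 2 divide 19? 19 = 2 x 9 + 1, so no.

By the theorem on linear Diophantine equations, 26x + 38y = 19 has integer solutions if and only if gcd(26, 38) divides 19. Since 2 does not divide 19, no solutions exist.

No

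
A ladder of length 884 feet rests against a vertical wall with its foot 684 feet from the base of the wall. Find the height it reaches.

The ladder, wall, and ground form a right triangle with hypotenuse 884 and one leg 684.
By the Pythagorean theorem: h² = 884² - 684² = 781456 - 467856 = 313600
h = √313600 = 560 feet

560 feet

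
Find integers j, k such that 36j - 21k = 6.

Step 1: Check solvability.
gcd(36, 21) = 3
Since 3 divides 6, solutions exist.

Step 2: Apply extended Euclidean algorithm to find gcd.
We find integers such that 36*x0 + 21*y0 = 3

Step 3: Scale the particular solution.
Multiply by 6/3 = 2:
j = 6, k = 10

Step 4: Verify.
36*(6) - 21*(10) = 6 = 6 ✓

j = 6, k = 10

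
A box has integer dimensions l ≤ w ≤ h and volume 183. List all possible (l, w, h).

Iterate l from 1 to ⌊183^(1/3)⌋. For each l dividing 183, iterate w ≥ l with w dividing 183/l, and set h = 183/(l·w).
Triples found (2): (1×1×183), (1×3×61)

(1×1×183), (1×3×61)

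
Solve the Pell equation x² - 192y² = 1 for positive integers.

We seek the smallest positive integers (x, y) with x² - 192y² = 1, i.e., x² = 192y² + 1.
Try successive y values:
y = 1: x² = 192·1² + 1 = 193, not a perfect square
y = 2: x² = 192·2² + 1 = 769, not a perfect square
y = 3: x² = 192·3² + 1 = 1729, not a perfect square
... continuing the search (or via continued fractions) ...
y = 7: x² = 192·7² + 1 = 9409, x = 97 ✓

Verify: 97² - 192·7² = 9409 - 9408 = 1 ✓

x = 97, y = 7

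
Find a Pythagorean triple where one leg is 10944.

We need the other leg and hypotenuse such that 10944² + x² = c².
Take x = 8960, c = 14144: 10944² + 8960² = 119771136 + 80281600 = 200052736 = 14144² ✓
Triple: (10944, 8960, 14144)

(10944, 8960, 14144)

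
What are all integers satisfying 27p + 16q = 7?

Step 1: Compute gcd(27, 16) = 1.
Since 1 divides 7, solutions exist.

Step 2: Find a particular solution using extended Euclidean algorithm.
We get p₀ = 21, q₀ = -35.
Check: 27*21 + 16*-35 = 7 = 7 ✓

Step 3: Write the general solution.
p = 21 + (16/1)t = 21 + 16t
q = -35 - (27/1)t = -35 - 27t
for any integer t.

p = 21 + 16t, q = -35 - 27t for integer t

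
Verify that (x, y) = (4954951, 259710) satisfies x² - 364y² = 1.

Compute x² = 4954951² = 24551539412401
Compute 364y² = 364·259710² = 364·67449284100 = 24551539412400
x² - 364y² = 24551539412401 - 24551539412400 = 1
Since this equals 1, (4954951, 259710) is a solution.

Yes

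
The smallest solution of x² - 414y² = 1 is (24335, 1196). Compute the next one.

Solutions to x² - Dy² = 1 are generated by powers of (x₀ + y₀√D).
The next solution satisfies x₁ + y₁√414 = (x₀ + y₀√414)², giving:
x₁ = x₀² + 414y₀² = 24335² + 414·1196² = 592192225 + 592192224 = 1184384449
y₁ = 2x₀y₀ = 2·24335·1196 = 58209320

Verify: 1184384449² - 414·58209320² = 1402766523033033601 - 1402766523033033600 = 1 ✓

x = 1184384449, y = 58209320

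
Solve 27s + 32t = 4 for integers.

Step 1: Check solvability.
gcd(27, 32) = 1
Since 1 divides 4, solutions exist.

Step 2: Apply extended Euclidean algorithm to find gcd.
We find integers such that 27*x0 + 32*y0 = 1

Step 3: Scale the particular solution.
Multiply by 4/1 = 4:
s = -52, t = 44

Step 4: Verify.
27*(-52) + 32*(44) = 4 = 4 ✓

s = -52, t = 44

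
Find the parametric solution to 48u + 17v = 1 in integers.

Step 1: Compute gcd(48, 17) = 1.
Since 1 divides 1, solutions exist.

Step 2: Find a particular solution using extended Euclidean algorithm.
We get u₀ = -6, v₀ = 17.
Check: 48*-6 + 17*17 = 1 = 1 ✓

Step 3: Write the general solution.
u = -6 + (17/1)t = -6 + 17t
v = 17 - (48/1)t = 17 - 48t
for any integer t.

u = -6 + 17t, v = 17 - 48t for integer t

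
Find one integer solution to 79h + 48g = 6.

Step 1: Check solvability.
gcd(79, 48) = 1
Since 1 divides 6, solutions exist.

Step 2: Apply extended Euclidean algorithm to find gcd.
We find integers such that 79*x0 + 48*y0 = 1

Step 3: Scale the particular solution.
Multiply by 6/1 = 6:
h = -102, g = 168

Step 4: Verify.
79*(-102) + 48*(168) = 6 = 6 ✓

h = -102, g = 168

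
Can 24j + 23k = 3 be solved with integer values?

Step 1: Compute gcd(24, 23).
gcd(24, 23) = 1

Step 2: Check divisibility.
Does 1 divide 3? 3 = 1 x 3, so yes.

By the theorem on linear Diophantine equations, 24j + 23k = 3 has integer solutions if and only if gcd(24, 23) divides 3. Since 1 | 3, solutions exist.

Yes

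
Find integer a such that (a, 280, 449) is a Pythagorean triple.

a² = c² - b² = 449² - 280² = 201601 - 78400 = 123201
a = sqrt(123201) = 351

351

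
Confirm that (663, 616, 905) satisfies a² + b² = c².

Compute a² + b² = 663² + 616² = 439569 + 379456 = 819025
Compute c² = 905² = 819025
Since 819025 = 819025, confirmed.

Yes, it is a Pythagorean triple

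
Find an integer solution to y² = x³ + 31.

Try small integer x values and check whether x³ + 31 is a perfect square.
x = -3: x³ + 31 = -3³ + 31 = -27 + 31 = 4
Is 4 a perfect square? 2² = 4 ✓
So (x, y) = (-3, -2) is a solution.

x = -3, y = -2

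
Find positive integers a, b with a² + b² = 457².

We need a² + b² = 457² = 208849.
Trying: 425² + 168² = 180625 + 28224 = 208849 ✓

(425, 168, 457)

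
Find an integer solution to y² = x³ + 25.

Try small integer x values and check whether x³ + 25 is a perfect square.
x = 0: x³ + 25 = 0³ + 25 = 0 + 25 = 25
Is 25 a perfect square? 5² = 25 ✓
So (x, y) = (0, -5) is a solution.

x = 0, y = -5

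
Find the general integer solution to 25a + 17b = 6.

Step 1: Compute gcd(25, 17) = 1.
Since 1 divides 6, solutions exist.

Step 2: Find a particular solution using extended Euclidean algorithm.
We get a₀ = -12, b₀ = 18.
Check: 25*-12 + 17*18 = 6 = 6 ✓

Step 3: Write the general solution.
a = -12 + (17/1)t = -12 + 17t
b = 18 - (25/1)t = 18 - 25t
for any integer t.

a = -12 + 17t, b = 18 - 25t for integer t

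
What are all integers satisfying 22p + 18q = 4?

Step 1: Compute gcd(22, 18) = 2.
Since 2 divides 4, solutions exist.

Step 2: Find a particular solution using extended Euclidean algorithm.
We get p₀ = -8, q₀ = 10.
Check: 22*-8 + 18*10 = 4 = 4 ✓

Step 3: Write the general solution.
p = -8 + (18/2)t = -8 + 9t
q = 10 - (22/2)t = 10 - 11t
for any integer t.

p = -8 + 9t, q = 10 - 11t for integer t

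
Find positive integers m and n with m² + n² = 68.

We need to find integers m, n > 0 such that m² + n² = 68.
Trying m = 2: n² = 68 - 2² = 68 - 4 = 64
n = 8
Check: 2² + 8² = 4 + 64 = 68 ✓

68 = 2² + 8²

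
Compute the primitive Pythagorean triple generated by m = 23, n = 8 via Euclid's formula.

a = m² - n² = 23² - 8² = 529 - 64 = 465
b = 2mn = 2·23·8 = 368
c = m² + n² = 529 + 64 = 593
Verify: 465² + 368² = 216225 + 135424 = 351649 = 593² ✓

(465, 368, 593)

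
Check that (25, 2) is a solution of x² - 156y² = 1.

Compute x² = 25² = 625
Compute 156y² = 156·2² = 156·4 = 624
x² - 156y² = 625 - 624 = 1
Since this equals 1, (25, 2) is a solution.

Yes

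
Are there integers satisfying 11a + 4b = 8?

Step 1: Compute gcd(11, 4).
gcd(11, 4) = 1

Step 2: Check divisibility.
Does 1 divide 8? 8 = 1 x 8, so yes.

By the theorem on linear Diophantine equations, 11a + 4b = 8 has integer solutions if and only if gcd(11, 4) divides 8. Since 1 | 8, solutions exist.

Yes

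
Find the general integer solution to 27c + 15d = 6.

Step 1: Compute gcd(27, 15) = 3.
Since 3 divides 6, solutions exist.

Step 2: Find a particular solution using extended Euclidean algorithm.
We get c₀ = -2, d₀ = 4.
Check: 27*-2 + 15*4 = 6 = 6 ✓

Step 3: Write the general solution.
c = -2 + (15/3)t = -2 + 5t
d = 4 - (27/3)t = 4 - 9t
for any integer t.

c = -2 + 5t, d = 4 - 9t for integer t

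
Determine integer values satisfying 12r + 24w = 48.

Step 1: Check solvability.
gcd(12, 24) = 12
Since 12 divides 48, solutions exist.

Step 2: Apply extended Euclidean algorithm to find gcd.
We find integers such that 12*x0 + 24*y0 = 12

Step 3: Scale the particular solution.
Multiply by 48/12 = 4:
r = 4, w = 0

Step 4: Verify.
12*(4) + 24*(0) = 48 = 48 ✓

r = 4, w = 0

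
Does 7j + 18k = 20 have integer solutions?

Step 1: Compute gcd(7, 18).
gcd(7, 18) = 1

Step 2: Check divisibility.
Does 1 divide 20? 20 = 1 x 20, so yes.

By the theorem on linear Diophantine equations, 7j + 18k = 20 has integer solutions if and only if gcd(7, 18) divides 20. Since 1 | 20, solutions exist.

Yes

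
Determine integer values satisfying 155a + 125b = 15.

Step 1: Check solvability.
gcd(155, 125) = 5
Since 5 divides 15, solutions exist.

Step 2: Apply extended Euclidean algorithm to find gcd.
We find integers such that 155*x0 + 125*y0 = 5

Step 3: Scale the particular solution.
Multiply by 15/5 = 3:
a = -12, b = 15

Step 4: Verify.
155*(-12) + 125*(15) = 15 = 15 ✓

a = -12, b = 15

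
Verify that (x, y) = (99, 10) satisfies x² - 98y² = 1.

Compute x² = 99² = 9801
Compute 98y² = 98·10² = 98·100 = 9800
x² - 98y² = 9801 - 9800 = 1
Since this equals 1, (99, 10) is a solution.

Yes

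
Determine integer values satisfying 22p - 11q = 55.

Step 1: Check solvability.
gcd(22, 11) = 11
Since 11 divides 55, solutions exist.

Step 2: Apply extended Euclidean algorithm to find gcd.
We find integers such that 22*x0 + 11*y0 = 11

Step 3: Scale the particular solution.
Multiply by 55/11 = 5:
p = 0, q = -5

Step 4: Verify.
22*(0) - 11*(-5) = 55 = 55 ✓

p = 0, q = -5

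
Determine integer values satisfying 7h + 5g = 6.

Step 1: Check solvability.
gcd(7, 5) = 1
Since 1 divides 6, solutions exist.

Step 2: Apply extended Euclidean algorithm to find gcd.
We find integers such that 7*x0 + 5*y0 = 1

Step 3: Scale the particular solution.
Multiply by 6/1 = 6:
h = -12, g = 18

Step 4: Verify.
7*(-12) + 5*(18) = 6 = 6 ✓

h = -12, g = 18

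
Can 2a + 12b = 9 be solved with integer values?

Step 1: Compute gcd(2, 12).
gcd(2, 12) = 2

Step 2: Check divisibility.
Does 2 divide 9? 9 = 2 x 4 + 1, so no.

By the theorem on linear Diophantine equations, 2a + 12b = 9 has integer solutions if and only if gcd(2, 12) divides 9. Since 2 does not divide 9, no solutions exist.

No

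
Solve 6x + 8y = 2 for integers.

Step 1: Check solvability.
gcd(6, 8) = 2
Since 2 divides 2, solutions exist.

Step 2: Apply extended Euclidean algorithm to find gcd.
We find integers such that 6*x0 + 8*y0 = 2

Step 3: Scale the particular solution.
Multiply by 2/2 = 1:
x = -1, y = 1

Step 4: Verify.
6*(-1) + 8*(1) = 2 = 2 ✓

x = -1, y = 1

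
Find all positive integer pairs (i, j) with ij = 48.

The positive divisors of 48 are: 1, 2, 3, 4, 6, 8, 12, 16, 24, 48.
Each divisor d gives the pair (d, 48/d):
(1, 48), (2, 24), (3, 16), (4, 12), (6, 8), (8, 6), (12, 4), (16, 3), (24, 2), (48, 1)

(1, 48), (2, 24), (3, 16), (4, 12), (6, 8), (8, 6), (12, 4), (16, 3), (24, 2), (48, 1)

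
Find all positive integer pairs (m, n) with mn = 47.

The positive divisors of 47 are: 1, 47.
Each divisor d gives the pair (d, 47/d):
(1, 47), (47, 1)

(1, 47), (47, 1)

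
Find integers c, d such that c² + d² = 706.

We need to find integers c, d > 0 such that c² + d² = 706.
Trying c = 9: d² = 706 - 9² = 706 - 81 = 625
d = 25
Check: 9² + 25² = 81 + 625 = 706 ✓

706 = 9² + 25²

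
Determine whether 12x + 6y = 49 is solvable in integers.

Step 1: Compute gcd(12, 6).
gcd(12, 6) = 6

Step 2: Check divisibility.
Does 6 divide 49? 49 = 6 x 8 + 1, so no.

By the theorem on linear Diophantine equations, 12x + 6y = 49 has integer solutions if and only if gcd(12, 6) divides 49. Since 6 does not divide 49, no solutions exist.

No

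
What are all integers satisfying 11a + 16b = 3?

Step 1: Compute gcd(11, 16) = 1.
Since 1 divides 3, solutions exist.

Step 2: Find a particular solution using extended Euclidean algorithm.
We get a₀ = 9, b₀ = -6.
Check: 11*9 + 16*-6 = 3 = 3 ✓

Step 3: Write the general solution.
a = 9 + (16/1)t = 9 + 16t
b = -6 - (11/1)t = -6 - 11t
for any integer t.

a = 9 + 16t, b = -6 - 11t for integer t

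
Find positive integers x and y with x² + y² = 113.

We need to find integers x, y > 0 such that x² + y² = 113.
Trying x = 7: y² = 113 - 7² = 113 - 49 = 64
y = 8
Check: 7² + 8² = 49 + 64 = 113 ✓

113 = 7² + 8²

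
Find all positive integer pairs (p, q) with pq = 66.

The positive divisors of 66 are: 1, 2, 3, 6, 11, 22, 33, 66.
Each divisor d gives the pair (d, 66/d):
(1, 66), (2, 33), (3, 22), (6, 11), (11, 6), (22, 3), (33, 2), (66, 1)

(1, 66), (2, 33), (3, 22), (6, 11), (11, 6), (22, 3), (33, 2), (66, 1)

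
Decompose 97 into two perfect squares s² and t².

We need to find integers s, t > 0 such that s² + t² = 97.
Trying s = 4: t² = 97 - 4² = 97 - 16 = 81
t = 9
Check: 4² + 9² = 16 + 81 = 97 ✓

97 = 4² + 9²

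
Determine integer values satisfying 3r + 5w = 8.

Step 1: Check solvability.
gcd(3, 5) = 1
Since 1 divides 8, solutions exist.

Step 2: Apply extended Euclidean algorithm to find gcd.
We find integers such that 3*x0 + 5*y0 = 1

Step 3: Scale the particular solution.
Multiply by 8/1 = 8:
r = 16, w = -8

Step 4: Verify.
3*(16) + 5*(-8) = 8 = 8 ✓

r = 16, w = -8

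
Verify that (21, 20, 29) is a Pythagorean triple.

Compute a² + b² = 21² + 20² = 441 + 400 = 841
Compute c² = 29² = 841
Since 841 = 841, confirmed.

Yes, it is a Pythagorean triple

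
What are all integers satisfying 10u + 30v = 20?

Step 1: Compute gcd(10, 30) = 10.
Since 10 divides 20, solutions exist.

Step 2: Find a particular solution using extended Euclidean algorithm.
We get u₀ = 2, v₀ = 0.
Check: 10*2 + 30*0 = 20 = 20 ✓

Step 3: Write the general solution.
u = 2 + (30/10)t = 2 + 3t
v = 0 - (10/10)t = 0 - 1t
for any integer t.

u = 2 + 3t, v = 0 - 1t for integer t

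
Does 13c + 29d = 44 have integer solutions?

Step 1: Compute gcd(13, 29).
gcd(13, 29) = 1

Step 2: Check divisibility.
Does 1 divide 44? 44 = 1 x 44, so yes.

By the theorem on linear Diophantine equations, 13c + 29d = 44 has integer solutions if and only if gcd(13, 29) divides 44. Since 1 | 44, solutions exist.

Yes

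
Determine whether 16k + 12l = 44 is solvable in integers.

Step 1: Compute gcd(16, 12).
gcd(16, 12) = 4

Step 2: Check divisibility.
Does 4 divide 44? 44 = 4 x 11, so yes.

By the theorem on linear Diophantine equations, 16k + 12l = 44 has integer solutions if and only if gcd(16, 12) divides 44. Since 4 | 44, solutions exist.

Yes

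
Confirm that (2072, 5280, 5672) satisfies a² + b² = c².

Compute a² + b² = 2072² + 5280² = 4293184 + 27878400 = 32171584
Compute c² = 5672² = 32171584
Since 32171584 = 32171584, confirmed.

Yes, it is a Pythagorean triple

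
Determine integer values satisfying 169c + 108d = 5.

Step 1: Check solvability.
gcd(169, 108) = 1
Since 1 divides 5, solutions exist.

Step 2: Apply extended Euclidean algorithm to find gcd.
We find integers such that 169*x0 + 108*y0 = 1

Step 3: Scale the particular solution.
Multiply by 5/1 = 5:
c = -115, d = 180

Step 4: Verify.
169*(-115) + 108*(180) = 5 = 5 ✓

c = -115, d = 180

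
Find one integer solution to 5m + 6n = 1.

Step 1: Check solvability.
gcd(5, 6) = 1
Since 1 divides 1, solutions exist.

Step 2: Apply extended Euclidean algorithm to find gcd.
We find integers such that 5*x0 + 6*y0 = 1

Step 3: Scale the particular solution.
Multiply by 1/1 = 1:
m = -1, n = 1

Step 4: Verify.
5*(-1) + 6*(1) = 1 = 1 ✓

m = -1, n = 1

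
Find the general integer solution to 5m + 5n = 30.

Step 1: Compute gcd(5, 5) = 5.
Since 5 divides 30, solutions exist.

Step 2: Find a particular solution using extended Euclidean algorithm.
We get m₀ = 0, n₀ = 6.
Check: 5*0 + 5*6 = 30 = 30 ✓

Step 3: Write the general solution.
m = 0 + (5/5)t = 0 + 1t
n = 6 - (5/5)t = 6 - 1t
for any integer t.

m = 0 + 1t, n = 6 - 1t for integer t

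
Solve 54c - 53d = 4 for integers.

Step 1: Check solvability.
gcd(54, 53) = 1
Since 1 divides 4, solutions exist.

Step 2: Apply extended Euclidean algorithm to find gcd.
We find integers such that 54*x0 + 53*y0 = 1

Step 3: Scale the particular solution.
Multiply by 4/1 = 4:
c = 4, d = 4

Step 4: Verify.
54*(4) - 53*(4) = 4 = 4 ✓

c = 4, d = 4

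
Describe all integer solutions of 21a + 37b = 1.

Step 1: Compute gcd(21, 37) = 1.
Since 1 divides 1, solutions exist.

Step 2: Find a particular solution using extended Euclidean algorithm.
We get a₀ = -7, b₀ = 4.
Check: 21*-7 + 37*4 = 1 = 1 ✓

Step 3: Write the general solution.
a = -7 + (37/1)t = -7 + 37t
b = 4 - (21/1)t = 4 - 21t
for any integer t.

a = -7 + 37t, b = 4 - 21t for integer t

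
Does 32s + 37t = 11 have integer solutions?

Step 1: Compute gcd(32, 37).
gcd(32, 37) = 1

Step 2: Check divisibility.
Does 1 divide 11? 11 = 1 x 11, so yes.

By the theorem on linear Diophantine equations, 32s + 37t = 11 has integer solutions if and only if gcd(32, 37) divides 11. Since 1 | 11, solutions exist.

Yes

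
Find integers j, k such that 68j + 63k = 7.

Step 1: Check solvability.
gcd(68, 63) = 1
Since 1 divides 7, solutions exist.

Step 2: Apply extended Euclidean algorithm to find gcd.
We find integers such that 68*x0 + 63*y0 = 1

Step 3: Scale the particular solution.
Multiply by 7/1 = 7:
j = -175, k = 189

Step 4: Verify.
68*(-175) + 63*(189) = 7 = 7 ✓

j = -175, k = 189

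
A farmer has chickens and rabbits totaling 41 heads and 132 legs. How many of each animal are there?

Let c = chickens, r = rabbits.
Heads: c + r = 41
Legs: 2c + 4r = 132
From the first equation, c = 41 - r. Substitute:
2(41 - r) + 4r = 132
82 + 2r = 132
r = (132 - 82)/2 = 25
c = 41 - 25 = 16

Chickens: 16, Rabbits: 25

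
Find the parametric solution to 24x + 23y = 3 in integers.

Step 1: Compute gcd(24, 23) = 1.
Since 1 divides 3, solutions exist.

Step 2: Find a particular solution using extended Euclidean algorithm.
We get x₀ = 3, y₀ = -3.
Check: 24*3 + 23*-3 = 3 = 3 ✓

Step 3: Write the general solution.
x = 3 + (23/1)t = 3 + 23t
y = -3 - (24/1)t = -3 - 24t
for any integer t.

x = 3 + 23t, y = -3 - 24t for integer t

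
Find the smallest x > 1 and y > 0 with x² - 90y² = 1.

We seek the smallest positive integers (x, y) with x² - 90y² = 1, i.e., x² = 90y² + 1.
Try successive y values:
y = 1: x² = 90·1² + 1 = 91, not a perfect square
y = 2: x² = 90·2² + 1 = 361, x = 19 ✓

Verify: 19² - 90·2² = 361 - 360 = 1 ✓

x = 19, y = 2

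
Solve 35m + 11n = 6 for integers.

Step 1: Check solvability.
gcd(35, 11) = 1
Since 1 divides 6, solutions exist.

Step 2: Apply extended Euclidean algorithm to find gcd.
We find integers such that 35*x0 + 11*y0 = 1

Step 3: Scale the particular solution.
Multiply by 6/1 = 6:
m = -30, n = 96

Step 4: Verify.
35*(-30) + 11*(96) = 6 = 6 ✓

m = -30, n = 96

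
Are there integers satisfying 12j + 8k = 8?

Step 1: Compute gcd(12, 8).
gcd(12, 8) = 4

Step 2: Check divisibility.
Does 4 divide 8? 8 = 4 x 2, so yes.

By the theorem on linear Diophantine equations, 12j + 8k = 8 has integer solutions if and only if gcd(12, 8) divides 8. Since 4 | 8, solutions exist.

Yes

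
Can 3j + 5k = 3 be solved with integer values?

Step 1: Compute gcd(3, 5).
gcd(3, 5) = 1

Step 2: Check divisibility.
Does 1 divide 3? 3 = 1 x 3, so yes.

By the theorem on linear Diophantine equations, 3j + 5k = 3 has integer solutions if and only if gcd(3, 5) divides 3. Since 1 | 3, solutions exist.

Yes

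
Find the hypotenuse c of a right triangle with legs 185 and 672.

c² = a² + b² = 185² + 672² = 34225 + 451584 = 485809
c = sqrt(485809) = 697

697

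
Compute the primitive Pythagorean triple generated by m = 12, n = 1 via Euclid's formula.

a = m² - n² = 144 - 1 = 143
b = 2mn = 2·12·1 = 24
c = m² + n² = 144 + 1 = 145
Verify: 143² + 24² = 20449 + 576 = 21025 = 145² ✓

(143, 24, 145)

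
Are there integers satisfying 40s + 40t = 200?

Step 1: Compute gcd(40, 40).
gcd(40, 40) = 40

Step 2: Check divisibility.
Does 40 divide 200? 200 = 40 x 5, so yes.

By the theorem on linear Diophantine equations, 40s + 40t = 200 has integer solutions if and only if gcd(40, 40) divides 200. Since 40 | 200, solutions exist.

Yes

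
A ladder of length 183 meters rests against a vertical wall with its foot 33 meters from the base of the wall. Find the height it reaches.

The ladder, wall, and ground form a right triangle with hypotenuse 183 and one leg 33.
By the Pythagorean theorem: h² = 183² - 33² = 33489 - 1089 = 32400
h = √32400 = 180 meters

180 meters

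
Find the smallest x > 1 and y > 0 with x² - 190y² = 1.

We seek the smallest positive integers (x, y) with x² - 190y² = 1, i.e., x² = 190y² + 1.
Try successive y values:
y = 1: x² = 190·1² + 1 = 191, not a perfect square
y = 2: x² = 190·2² + 1 = 761, not a perfect square
y = 3: x² = 190·3² + 1 = 1711, not a perfect square
... continuing the search (or via continued fractions) ...
y = 3774: x² = 190·3774² + 1 = 2706184441, x = 52021 ✓

Verify: 52021² - 190·3774² = 2706184441 - 2706184440 = 1 ✓

x = 52021, y = 3774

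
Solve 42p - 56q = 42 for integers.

Step 1: Check solvability.
gcd(42, 56) = 14
Since 14 divides 42, solutions exist.

Step 2: Apply extended Euclidean algorithm to find gcd.
We find integers such that 42*x0 + 56*y0 = 14

Step 3: Scale the particular solution.
Multiply by 42/14 = 3:
p = -3, q = -3

Step 4: Verify.
42*(-3) - 56*(-3) = 42 = 42 ✓

p = -3, q = -3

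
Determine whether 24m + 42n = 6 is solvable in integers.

Step 1: Compute gcd(24, 42).
gcd(24, 42) = 6

Step 2: Check divisibility.
Does 6 divide 6? 6 = 6 x 1, so yes.

By the theorem on linear Diophantine equations, 24m + 42n = 6 has integer solutions if and only if gcd(24, 42) divides 6. Since 6 | 6, solutions exist.

Yes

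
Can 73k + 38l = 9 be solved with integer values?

Step 1: Compute gcd(73, 38).
gcd(73, 38) = 1

Step 2: Check divisibility.
Does 1 divide 9? 9 = 1 x 9, so yes.

By the theorem on linear Diophantine equations, 73k + 38l = 9 has integer solutions if and only if gcd(73, 38) divides 9. Since 1 | 9, solutions exist.

Yes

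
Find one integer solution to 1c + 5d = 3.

Step 1: Check solvability.
gcd(1, 5) = 1
Since 1 divides 3, solutions exist.

Step 2: Apply extended Euclidean algorithm to find gcd.
We find integers such that 1*x0 + 5*y0 = 1

Step 3: Scale the particular solution.
Multiply by 3/1 = 3:
c = 3, d = 0

Step 4: Verify.
1*(3) + 5*(0) = 3 = 3 ✓

c = 3, d = 0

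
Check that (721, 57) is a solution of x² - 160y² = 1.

Compute x² = 721² = 519841
Compute 160y² = 160·57² = 160·3249 = 519840
x² - 160y² = 519841 - 519840 = 1
Since this equals 1, (721, 57) is a solution.

Yes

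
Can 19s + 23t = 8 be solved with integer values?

Step 1: Compute gcd(19, 23).
gcd(19, 23) = 1

Step 2: Check divisibility.
Does 1 divide 8? 8 = 1 x 8, so yes.

By the theorem on linear Diophantine equations, 19s + 23t = 8 has integer solutions if and only if gcd(19, 23) divides 8. Since 1 | 8, solutions exist.

Yes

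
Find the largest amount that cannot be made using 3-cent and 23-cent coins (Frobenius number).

For two coprime denominations a and b, the Frobenius number (largest value not representable as a non-negative combination) is ab - a - b.
Here gcd(3, 23) = 1, so they are coprime.
F(3, 23) = 3·23 - 3 - 23 = 69 - 26 = 43

43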